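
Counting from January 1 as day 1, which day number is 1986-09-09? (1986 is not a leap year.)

252

Days in months before September: 31 + 28 + 31 + 30 + 31 + 30 + 31 + 31 = 243.
Plus 9 days into September → day 252.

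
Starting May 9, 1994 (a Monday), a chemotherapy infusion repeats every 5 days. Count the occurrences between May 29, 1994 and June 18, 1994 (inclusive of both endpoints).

Occurrences land 5·i days after May 9, 1994 for i = 0, 1, 2, …
May 29, 1994 is 20 days after the start; 20 ÷ 5 = 4 remainder 0. First occurrence in the window: #5 on May 29, 1994 (4×5 = 20 days in).
June 18, 1994 is 40 days after the start; 40 ÷ 5 = 8 remainder 0. Last occurrence in the window: #9 on June 18, 1994.
Occurrences #5 through #9: 5 in total.

5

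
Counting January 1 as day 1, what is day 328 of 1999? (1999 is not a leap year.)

January has 31 days (328 − 31 = 297 remain).
February has 28 days (297 − 28 = 269 remain).
March has 31 days (269 − 31 = 238 remain).
April has 30 days (238 − 30 = 208 remain).
May has 31 days (208 − 31 = 177 remain).
June has 30 days (177 − 30 = 147 remain).
July has 31 days (147 − 31 = 116 remain).
August has 31 days (116 − 31 = 85 remain).
September has 30 days (85 − 30 = 55 remain).
October has 31 days (55 − 31 = 24 remain).
24 into November → November 24.

November 24, 1999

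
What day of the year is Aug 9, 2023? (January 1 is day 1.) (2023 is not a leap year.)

221

Days in months before Aug: 31 + 28 + 31 + 30 + 31 + 30 + 31 = 212.
Plus 9 days into Aug → day 221.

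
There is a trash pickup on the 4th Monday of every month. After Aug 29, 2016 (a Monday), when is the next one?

Aug 2016 starts on a Monday; its first Monday is the 1st, so the 4th Monday is the 22nd — Aug 22, 2016.
That is not after Aug 29, 2016, so look at Sep 2016.
Sep 2016 starts on a Thursday; its first Monday is the 5th, so the 4th Monday is the 26th — Sep 26, 2016.

Sep 26, 2016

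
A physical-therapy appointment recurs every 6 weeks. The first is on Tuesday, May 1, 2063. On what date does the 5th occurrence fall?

Oct 16, 2063

The 5th occurrence is 4 intervals after the first: 4 × 42 = 168 days after May 1, 2063.
May has 31 days — 30 days to the end of May leaves 138.
Jun has 30 days (108 left).
Jul has 31 days (77 left).
Aug has 31 days (46 left).
Sep has 30 days (16 left).
16 days into Oct → Oct 16, 2063.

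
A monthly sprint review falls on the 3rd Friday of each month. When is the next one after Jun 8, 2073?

Jun 16, 2073

Jun 2073 starts on a Thursday; its first Friday is the 2nd, so the 3rd Friday is the 16th — Jun 16, 2073.
Jun 16, 2073 is after Jun 8, 2073, so that is the next one.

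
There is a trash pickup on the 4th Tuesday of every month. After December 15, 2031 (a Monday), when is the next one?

December 23, 2031

December 2031 starts on a Monday; its first Tuesday is the 2nd, so the 4th Tuesday is the 23rd — December 23, 2031.
December 23, 2031 is after December 15, 2031, so that is the next one.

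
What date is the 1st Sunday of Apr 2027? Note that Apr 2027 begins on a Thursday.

Apr 2027 begins on a Thursday, so the first Sunday is Apr 4 (3 days later).

Apr 4, 2027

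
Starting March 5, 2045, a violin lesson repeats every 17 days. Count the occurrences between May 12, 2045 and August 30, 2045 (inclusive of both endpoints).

Occurrences land 17·i days after March 5, 2045 for i = 0, 1, 2, …
May 12, 2045 is 68 days after the start; 68 ÷ 17 = 4 remainder 0. First occurrence in the window: #5 on May 12, 2045 (4×17 = 68 days in).
August 30, 2045 is 178 days after the start; 178 ÷ 17 = 10 remainder 8. Last occurrence in the window: #11 on August 22, 2045.
Occurrences #5 through #11: 7 in total.

7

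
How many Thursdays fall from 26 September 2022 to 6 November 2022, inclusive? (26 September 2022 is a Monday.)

6

26 September 2022 is a Monday; the first Thursday on or after it is 29 September 2022 (3 days later).
From 29 September 2022 to 6 November 2022: 1 + 31 + 6 = 38 days (rest of September, October, November).
38 ÷ 7 = 5 full weeks with remainder 3, so 5 more Thursdays after the first → 6.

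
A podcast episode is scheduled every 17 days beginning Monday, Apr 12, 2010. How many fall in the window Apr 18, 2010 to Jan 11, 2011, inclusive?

16

Occurrences land 17·i days after Apr 12, 2010 for i = 0, 1, 2, …
Apr 18, 2010 is 6 days after the start; 6 ÷ 17 = 0 remainder 6; since the remainder is 6, round up to i = 1. First occurrence in the window: #2 on Apr 29, 2010 (1×17 = 17 days in).
Jan 11, 2011 is 274 days after the start; 274 ÷ 17 = 16 remainder 2. Last occurrence in the window: #17 on Jan 9, 2011.
Occurrences #2 through #17: 16 in total.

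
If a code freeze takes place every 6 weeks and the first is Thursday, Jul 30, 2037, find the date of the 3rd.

The 3rd occurrence is 2 intervals after the first: 2 × 42 = 84 days after Jul 30, 2037.
Jul has 31 days — 1 day to the end of Jul leaves 83.
Aug has 31 days (52 left).
Sep has 30 days (22 left).
22 days into Oct → Oct 22, 2037.

Oct 22, 2037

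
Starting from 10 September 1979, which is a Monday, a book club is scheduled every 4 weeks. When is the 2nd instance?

8 October 1979

The 2nd occurrence is 1 interval after the first: 1 × 28 = 28 days after 10 September 1979.
September has 30 days — 20 days to the end of September leaves 8.
8 days into October → 8 October 1979.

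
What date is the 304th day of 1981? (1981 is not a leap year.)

Jan has 31 days (304 − 31 = 273 remain).
Feb has 28 days (273 − 28 = 245 remain).
Mar has 31 days (245 − 31 = 214 remain).
Apr has 30 days (214 − 30 = 184 remain).
May has 31 days (184 − 31 = 153 remain).
Jun has 30 days (153 − 30 = 123 remain).
Jul has 31 days (123 − 31 = 92 remain).
Aug has 31 days (92 − 31 = 61 remain).
Sep has 30 days (61 − 30 = 31 remain).
31 into Oct → Oct 31.

Oct 31, 1981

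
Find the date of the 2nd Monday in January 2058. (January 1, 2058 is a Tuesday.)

January 2058 begins on a Tuesday, so the first Monday is January 7 (6 days later).
The 2nd Monday is 1 weeks later: 7 + 7 = 14.

January 14, 2058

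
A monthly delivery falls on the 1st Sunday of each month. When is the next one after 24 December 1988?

1 January 1989

December 1988 starts on a Thursday, so its 1st Sunday is 4 December 1988 (3 days in).
That is not after 24 December 1988, so look at January 1989.
January 1989 starts on a Sunday, so its 1st Sunday is 1 January 1989.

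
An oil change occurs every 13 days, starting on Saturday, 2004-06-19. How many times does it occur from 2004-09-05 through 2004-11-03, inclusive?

5

Occurrences land 13·i days after 2004-06-19 for i = 0, 1, 2, …
2004-09-05 is 78 days after the start; 78 ÷ 13 = 6 remainder 0. First occurrence in the window: #7 on 2004-09-05 (6×13 = 78 days in).
2004-11-03 is 137 days after the start; 137 ÷ 13 = 10 remainder 7. Last occurrence in the window: #11 on 2004-10-27.
Occurrences #7 through #11: 5 in total.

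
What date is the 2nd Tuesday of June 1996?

June 1996 begins on a Saturday, so the first Tuesday is June 4 (3 days later).
The 2nd Tuesday is 1 weeks later: 4 + 7 = 11.

1996-06-11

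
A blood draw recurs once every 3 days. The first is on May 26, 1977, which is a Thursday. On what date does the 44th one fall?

The 44th occurrence is 43 intervals after the first: 43 × 3 = 129 days after May 26, 1977.
May has 31 days — 5 days to the end of May leaves 124.
Jun has 30 days (94 left).
Jul has 31 days (63 left).
Aug has 31 days (32 left).
Sep has 30 days (2 left).
2 days into Oct → Oct 2, 1977.

Oct 2, 1977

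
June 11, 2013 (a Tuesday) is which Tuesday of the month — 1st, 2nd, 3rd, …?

Day 11 falls in week ⌈11/7⌉ of the month.
Days 1–7 hold the 1st Tuesday, 8–14 the 2nd, 15–21 the 3rd, 22–28 the 4th, 29–31 the 5th.
11 is in the range for the 2nd.

2nd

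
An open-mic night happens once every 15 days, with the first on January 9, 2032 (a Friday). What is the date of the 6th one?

The 6th occurrence is 5 intervals after the first: 5 × 15 = 75 days after January 9, 2032.
January has 31 days — 22 days to the end of January leaves 53.
February has 29 days (24 left).
24 days into March → March 24, 2032.

March 24, 2032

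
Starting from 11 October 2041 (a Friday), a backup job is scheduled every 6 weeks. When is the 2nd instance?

22 November 2041

The 2nd occurrence is 1 interval after the first: 1 × 42 = 42 days after 11 October 2041.
October has 31 days — 20 days to the end of October leaves 22.
22 days into November → 22 November 2041.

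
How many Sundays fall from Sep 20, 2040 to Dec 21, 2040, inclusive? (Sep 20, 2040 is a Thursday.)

Sep 20, 2040 is a Thursday; the first Sunday on or after it is Sep 23, 2040 (3 days later).
From Sep 23, 2040 to Dec 21, 2040: 7 + 31 + 30 + 21 = 89 days (rest of Sep, Oct, Nov, Dec).
89 ÷ 7 = 12 full weeks with remainder 5, so 12 more Sundays after the first → 13.

13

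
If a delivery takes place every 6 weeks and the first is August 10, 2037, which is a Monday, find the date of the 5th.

The 5th occurrence is 4 intervals after the first: 4 × 42 = 168 days after August 10, 2037.
August has 31 days — 21 days to the end of August leaves 147.
September has 30 days (117 left).
October has 31 days (86 left).
November has 30 days (56 left).
December has 31 days (25 left).
25 days into January → January 25, 2038.

January 25, 2038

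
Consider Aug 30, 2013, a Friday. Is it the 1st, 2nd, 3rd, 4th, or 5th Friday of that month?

Day 30 falls in week ⌈30/7⌉ of the month.
Days 1–7 hold the 1st Friday, 8–14 the 2nd, 15–21 the 3rd, 22–28 the 4th, 29–31 the 5th.
30 is in the range for the 5th.

5th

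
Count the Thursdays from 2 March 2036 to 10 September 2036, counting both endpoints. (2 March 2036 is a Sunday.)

2 March 2036 is a Sunday; the first Thursday on or after it is 6 March 2036 (4 days later).
From 6 March 2036 to 10 September 2036: 25 + 30 + 31 + 30 + 31 + 31 + 10 = 188 days (rest of March, April, May, June, July, August, September).
188 ÷ 7 = 26 full weeks with remainder 6, so 26 more Thursdays after the first → 27.

27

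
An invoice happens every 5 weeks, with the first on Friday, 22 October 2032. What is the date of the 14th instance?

20 January 2034

The 14th occurrence is 13 intervals after the first: 13 × 35 = 455 days after 22 October 2032.
October has 31 days — 9 days to the end of October leaves 446.
From end of October to end of 2032 is 61 days (385 left).
2033 has 365 days (20 left).
20 days into January → 20 January 2034.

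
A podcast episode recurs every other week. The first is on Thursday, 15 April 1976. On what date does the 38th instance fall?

The 38th occurrence is 37 intervals after the first: 37 × 14 = 518 days after 15 April 1976.
April has 30 days — 15 days to the end of April leaves 503.
From end of April to end of 1976 is 245 days (258 left).
January has 31 days (227 left).
February has 28 days (199 left).
March has 31 days (168 left).
April has 30 days (138 left).
May has 31 days (107 left).
June has 30 days (77 left).
July has 31 days (46 left).
August has 31 days (15 left).
15 days into September → 15 September 1977.

15 September 1977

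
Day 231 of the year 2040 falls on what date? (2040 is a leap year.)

Aug 18, 2040

Jan has 31 days (231 − 31 = 200 remain).
Feb has 29 days (200 − 29 = 171 remain).
Mar has 31 days (171 − 31 = 140 remain).
Apr has 30 days (140 − 30 = 110 remain).
May has 31 days (110 − 31 = 79 remain).
Jun has 30 days (79 − 30 = 49 remain).
Jul has 31 days (49 − 31 = 18 remain).
18 into Aug → Aug 18.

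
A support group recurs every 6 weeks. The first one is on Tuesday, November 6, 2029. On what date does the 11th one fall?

December 31, 2030

The 11th occurrence is 10 intervals after the first: 10 × 42 = 420 days after November 6, 2029.
November has 30 days — 24 days to the end of November leaves 396.
December has 31 days (365 left).
January has 31 days (334 left).
February has 28 days (306 left).
March has 31 days (275 left).
April has 30 days (245 left).
May has 31 days (214 left).
June has 30 days (184 left).
July has 31 days (153 left).
August has 31 days (122 left).
September has 30 days (92 left).
October has 31 days (61 left).
November has 30 days (31 left).
31 days into December → December 31, 2030.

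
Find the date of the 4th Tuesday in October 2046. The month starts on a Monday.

October 2046 begins on a Monday, so the first Tuesday is October 2 (1 day later).
The 4th Tuesday is 3 weeks later: 2 + 21 = 23.

2046-10-23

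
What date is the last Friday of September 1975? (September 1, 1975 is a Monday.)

September 26, 1975

September 1975 begins on a Monday, so the first Friday is September 5 (4 days later).
September 1975 has 30 days. Adding weeks: 5, 12, 19, 26 — the last one ≤ 30 is the 26th.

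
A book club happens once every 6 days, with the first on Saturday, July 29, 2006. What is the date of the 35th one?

February 18, 2007

The 35th occurrence is 34 intervals after the first: 34 × 6 = 204 days after July 29, 2006.
July has 31 days — 2 days to the end of July leaves 202.
August has 31 days (171 left).
September has 30 days (141 left).
October has 31 days (110 left).
November has 30 days (80 left).
December has 31 days (49 left).
January has 31 days (18 left).
18 days into February → February 18, 2007.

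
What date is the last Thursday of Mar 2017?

Mar 30, 2017

Mar 2017 begins on a Wednesday, so the first Thursday is Mar 2 (1 day later).
Mar 2017 has 31 days. Adding weeks: 2, 9, 16, 23, 30 — the last one ≤ 31 is the 30th.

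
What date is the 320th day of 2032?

January has 31 days (320 − 31 = 289 remain).
February has 29 days (289 − 29 = 260 remain).
March has 31 days (260 − 31 = 229 remain).
April has 30 days (229 − 30 = 199 remain).
May has 31 days (199 − 31 = 168 remain).
June has 30 days (168 − 30 = 138 remain).
July has 31 days (138 − 31 = 107 remain).
August has 31 days (107 − 31 = 76 remain).
September has 30 days (76 − 30 = 46 remain).
October has 31 days (46 − 31 = 15 remain).
15 into November → November 15.

2032-11-15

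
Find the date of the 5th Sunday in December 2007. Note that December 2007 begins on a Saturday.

30 December 2007

December 2007 begins on a Saturday, so the first Sunday is December 2 (1 day later).
The 5th Sunday is 4 weeks later: 2 + 28 = 30.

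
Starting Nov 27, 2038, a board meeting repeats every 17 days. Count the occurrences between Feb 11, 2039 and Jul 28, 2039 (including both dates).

10

Occurrences land 17·i days after Nov 27, 2038 for i = 0, 1, 2, …
Feb 11, 2039 is 76 days after the start; 76 ÷ 17 = 4 remainder 8; since the remainder is 8, round up to i = 5. First occurrence in the window: #6 on Feb 20, 2039 (5×17 = 85 days in).
Jul 28, 2039 is 243 days after the start; 243 ÷ 17 = 14 remainder 5. Last occurrence in the window: #15 on Jul 23, 2039.
Occurrences #6 through #15: 10 in total.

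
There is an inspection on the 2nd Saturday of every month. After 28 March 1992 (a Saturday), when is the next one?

11 April 1992

March 1992 starts on a Sunday; its first Saturday is the 7th, so the 2nd Saturday is the 14th — 14 March 1992.
That is not after 28 March 1992, so look at April 1992.
April 1992 starts on a Wednesday; its first Saturday is the 4th, so the 2nd Saturday is the 11th — 11 April 1992.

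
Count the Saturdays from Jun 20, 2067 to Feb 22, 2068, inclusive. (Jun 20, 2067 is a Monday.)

Jun 20, 2067 is a Monday; the first Saturday on or after it is Jun 25, 2067 (5 days later).
From Jun 25, 2067 to Feb 22, 2068: 5 + 31 + 31 + 30 + 31 + 30 + 31 + 31 + 22 = 242 days (rest of Jun, Jul, Aug, Sep, Oct, Nov, Dec, Jan, Feb).
242 ÷ 7 = 34 full weeks with remainder 4, so 34 more Saturdays after the first → 35.

35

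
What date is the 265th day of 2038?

January has 31 days (265 − 31 = 234 remain).
February has 28 days (234 − 28 = 206 remain).
March has 31 days (206 − 31 = 175 remain).
April has 30 days (175 − 30 = 145 remain).
May has 31 days (145 − 31 = 114 remain).
June has 30 days (114 − 30 = 84 remain).
July has 31 days (84 − 31 = 53 remain).
August has 31 days (53 − 31 = 22 remain).
22 into September → September 22.

September 22, 2038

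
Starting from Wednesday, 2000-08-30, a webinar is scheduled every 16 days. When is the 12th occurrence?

The 12th occurrence is 11 intervals after the first: 11 × 16 = 176 days after 2000-08-30.
August has 31 days — 1 day to the end of August leaves 175.
September has 30 days (145 left).
October has 31 days (114 left).
November has 30 days (84 left).
December has 31 days (53 left).
January has 31 days (22 left).
22 days into February → 2001-02-22.

2001-02-22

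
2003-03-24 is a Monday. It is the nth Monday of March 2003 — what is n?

4th

Day 24 falls in week ⌈24/7⌉ of the month.
Days 1–7 hold the 1st Monday, 8–14 the 2nd, 15–21 the 3rd, 22–28 the 4th, 29–31 the 5th.
24 is in the range for the 4th.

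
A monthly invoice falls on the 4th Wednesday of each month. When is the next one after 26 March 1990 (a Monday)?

March 1990 starts on a Thursday; its first Wednesday is the 7th, so the 4th Wednesday is the 28th — 28 March 1990.
28 March 1990 is after 26 March 1990, so that is the next one.

28 March 1990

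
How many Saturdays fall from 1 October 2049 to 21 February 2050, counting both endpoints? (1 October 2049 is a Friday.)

21

1 October 2049 is a Friday; the first Saturday on or after it is 2 October 2049 (1 day later).
From 2 October 2049 to 21 February 2050: 29 + 30 + 31 + 31 + 21 = 142 days (rest of October, November, December, January, February).
142 ÷ 7 = 20 full weeks with remainder 2, so 20 more Saturdays after the first → 21.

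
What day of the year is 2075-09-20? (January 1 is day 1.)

Days in months before September: 31 + 28 + 31 + 30 + 31 + 30 + 31 + 31 = 243.
Plus 20 days into September → day 263.

263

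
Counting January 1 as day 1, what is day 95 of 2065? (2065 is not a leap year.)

January has 31 days (95 − 31 = 64 remain).
February has 28 days (64 − 28 = 36 remain).
March has 31 days (36 − 31 = 5 remain).
5 into April → April 5.

April 5, 2065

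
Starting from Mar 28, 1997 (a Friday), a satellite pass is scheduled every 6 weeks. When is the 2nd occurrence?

The 2nd occurrence is 1 interval after the first: 1 × 42 = 42 days after Mar 28, 1997.
Mar has 31 days — 3 days to the end of Mar leaves 39.
Apr has 30 days (9 left).
9 days into May → May 9, 1997.

May 9, 1997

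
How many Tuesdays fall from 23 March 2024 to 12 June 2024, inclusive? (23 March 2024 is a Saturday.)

23 March 2024 is a Saturday; the first Tuesday on or after it is 26 March 2024 (3 days later).
From 26 March 2024 to 12 June 2024: 5 + 30 + 31 + 12 = 78 days (rest of March, April, May, June).
78 ÷ 7 = 11 full weeks with remainder 1, so 11 more Tuesdays after the first → 12.

12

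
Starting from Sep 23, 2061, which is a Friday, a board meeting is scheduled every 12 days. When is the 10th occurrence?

The 10th occurrence is 9 intervals after the first: 9 × 12 = 108 days after Sep 23, 2061.
Sep has 30 days — 7 days to the end of Sep leaves 101.
Oct has 31 days (70 left).
Nov has 30 days (40 left).
Dec has 31 days (9 left).
9 days into Jan → Jan 9, 2062.

Jan 9, 2062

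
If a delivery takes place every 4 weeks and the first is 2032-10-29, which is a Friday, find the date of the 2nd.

2032-11-26

The 2nd occurrence is 1 interval after the first: 1 × 28 = 28 days after 2032-10-29.
October has 31 days — 2 days to the end of October leaves 26.
26 days into November → 2032-11-26.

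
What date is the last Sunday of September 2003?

2003-09-28

The first Sunday of September 2003 is September 7.
September 2003 has 30 days. Adding weeks: 7, 14, 21, 28 — the last one ≤ 30 is the 28th.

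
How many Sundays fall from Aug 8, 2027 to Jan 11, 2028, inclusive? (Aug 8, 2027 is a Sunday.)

Aug 8, 2027 is a Sunday; the first Sunday on or after it is Aug 8, 2027.
From Aug 8, 2027 to Jan 11, 2028: 23 + 30 + 31 + 30 + 31 + 11 = 156 days (rest of Aug, Sep, Oct, Nov, Dec, Jan).
156 ÷ 7 = 22 full weeks with remainder 2, so 22 more Sundays after the first → 23.

23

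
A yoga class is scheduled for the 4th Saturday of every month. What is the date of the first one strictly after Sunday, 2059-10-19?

2059-10-25

October 2059 starts on a Wednesday; its first Saturday is the 4th, so the 4th Saturday is the 25th — 2059-10-25.
2059-10-25 is after 2059-10-19, so that is the next one.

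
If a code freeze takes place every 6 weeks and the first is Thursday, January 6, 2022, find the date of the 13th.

The 13th occurrence is 12 intervals after the first: 12 × 42 = 504 days after January 6, 2022.
January has 31 days — 25 days to the end of January leaves 479.
From end of January to end of 2022 is 334 days (145 left).
January has 31 days (114 left).
February has 28 days (86 left).
March has 31 days (55 left).
April has 30 days (25 left).
25 days into May → May 25, 2023.

May 25, 2023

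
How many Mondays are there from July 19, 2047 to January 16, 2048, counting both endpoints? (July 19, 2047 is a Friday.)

July 19, 2047 is a Friday; the first Monday on or after it is July 22, 2047 (3 days later).
From July 22, 2047 to January 16, 2048: 9 + 31 + 30 + 31 + 30 + 31 + 16 = 178 days (rest of July, August, September, October, November, December, January).
178 ÷ 7 = 25 full weeks with remainder 3, so 25 more Mondays after the first → 26.

26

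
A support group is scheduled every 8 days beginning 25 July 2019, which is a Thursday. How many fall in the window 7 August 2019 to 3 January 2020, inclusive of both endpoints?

19

Occurrences land 8·i days after 25 July 2019 for i = 0, 1, 2, …
7 August 2019 is 13 days after the start; 13 ÷ 8 = 1 remainder 5; since the remainder is 5, round up to i = 2. First occurrence in the window: #3 on 10 August 2019 (2×8 = 16 days in).
3 January 2020 is 162 days after the start; 162 ÷ 8 = 20 remainder 2. Last occurrence in the window: #21 on 1 January 2020.
Occurrences #3 through #21: 19 in total.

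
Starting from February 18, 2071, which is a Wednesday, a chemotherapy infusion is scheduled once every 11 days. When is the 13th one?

June 30, 2071

The 13th occurrence is 12 intervals after the first: 12 × 11 = 132 days after February 18, 2071.
February has 28 days — 10 days to the end of February leaves 122.
March has 31 days (91 left).
April has 30 days (61 left).
May has 31 days (30 left).
30 days into June → June 30, 2071.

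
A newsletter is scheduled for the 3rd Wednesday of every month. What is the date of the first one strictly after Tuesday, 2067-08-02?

2067-08-17

August 2067 starts on a Monday; its first Wednesday is the 3rd, so the 3rd Wednesday is the 17th — 2067-08-17.
2067-08-17 is after 2067-08-02, so that is the next one.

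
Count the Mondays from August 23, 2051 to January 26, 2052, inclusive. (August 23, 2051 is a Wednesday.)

22

August 23, 2051 is a Wednesday; the first Monday on or after it is August 28, 2051 (5 days later).
From August 28, 2051 to January 26, 2052: 3 + 30 + 31 + 30 + 31 + 26 = 151 days (rest of August, September, October, November, December, January).
151 ÷ 7 = 21 full weeks with remainder 4, so 21 more Mondays after the first → 22.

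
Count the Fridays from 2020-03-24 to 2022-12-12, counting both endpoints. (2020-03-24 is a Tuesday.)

142

2020-03-24 is a Tuesday; the first Friday on or after it is 2020-03-27 (3 days later).
From 2020-03-27 to 2022-12-12: 279 + 365 + 346 = 990 days (rest of 2020, 2021, to 2022-12-12 in 2022).
990 ÷ 7 = 141 full weeks with remainder 3, so 141 more Fridays after the first → 142.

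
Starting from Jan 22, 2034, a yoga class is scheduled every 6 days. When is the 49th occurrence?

Nov 6, 2034

The 49th occurrence is 48 intervals after the first: 48 × 6 = 288 days after Jan 22, 2034.
Jan has 31 days — 9 days to the end of Jan leaves 279.
Feb has 28 days (251 left).
Mar has 31 days (220 left).
Apr has 30 days (190 left).
May has 31 days (159 left).
Jun has 30 days (129 left).
Jul has 31 days (98 left).
Aug has 31 days (67 left).
Sep has 30 days (37 left).
Oct has 31 days (6 left).
6 days into Nov → Nov 6, 2034.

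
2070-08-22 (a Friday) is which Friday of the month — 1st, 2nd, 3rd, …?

Day 22 falls in week ⌈22/7⌉ of the month.
Days 1–7 hold the 1st Friday, 8–14 the 2nd, 15–21 the 3rd, 22–28 the 4th, 29–31 the 5th.
22 is in the range for the 4th.

4th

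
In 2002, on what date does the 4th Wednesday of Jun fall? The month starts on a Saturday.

Jun 2002 begins on a Saturday, so the first Wednesday is Jun 5 (4 days later).
The 4th Wednesday is 3 weeks later: 5 + 21 = 26.

Jun 26, 2002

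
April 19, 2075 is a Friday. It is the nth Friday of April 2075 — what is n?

Day 19 falls in week ⌈19/7⌉ of the month.
Days 1–7 hold the 1st Friday, 8–14 the 2nd, 15–21 the 3rd, 22–28 the 4th, 29–31 the 5th.
19 is in the range for the 3rd.

3rd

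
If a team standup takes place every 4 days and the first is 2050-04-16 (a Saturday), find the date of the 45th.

2050-10-09

The 45th occurrence is 44 intervals after the first: 44 × 4 = 176 days after 2050-04-16.
April has 30 days — 14 days to the end of April leaves 162.
May has 31 days (131 left).
June has 30 days (101 left).
July has 31 days (70 left).
August has 31 days (39 left).
September has 30 days (9 left).
9 days into October → 2050-10-09.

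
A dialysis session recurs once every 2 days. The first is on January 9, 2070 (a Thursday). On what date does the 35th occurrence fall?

The 35th occurrence is 34 intervals after the first: 34 × 2 = 68 days after January 9, 2070.
January has 31 days — 22 days to the end of January leaves 46.
February has 28 days (18 left).
18 days into March → March 18, 2070.

March 18, 2070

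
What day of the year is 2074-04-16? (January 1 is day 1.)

106

Days in months before April: 31 + 28 + 31 = 90.
Plus 16 days into April → day 106.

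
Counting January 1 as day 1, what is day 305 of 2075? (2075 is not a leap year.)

1 November 2075

January has 31 days (305 − 31 = 274 remain).
February has 28 days (274 − 28 = 246 remain).
March has 31 days (246 − 31 = 215 remain).
April has 30 days (215 − 30 = 185 remain).
May has 31 days (185 − 31 = 154 remain).
June has 30 days (154 − 30 = 124 remain).
July has 31 days (124 − 31 = 93 remain).
August has 31 days (93 − 31 = 62 remain).
September has 30 days (62 − 30 = 32 remain).
October has 31 days (32 − 31 = 1 remain).
1 into November → November 1.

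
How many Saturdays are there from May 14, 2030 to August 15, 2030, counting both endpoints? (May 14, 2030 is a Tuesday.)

13

May 14, 2030 is a Tuesday; the first Saturday on or after it is May 18, 2030 (4 days later).
From May 18, 2030 to August 15, 2030: 13 + 30 + 31 + 15 = 89 days (rest of May, June, July, August).
89 ÷ 7 = 12 full weeks with remainder 5, so 12 more Saturdays after the first → 13.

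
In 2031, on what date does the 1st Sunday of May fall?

4 May 2031

The first Sunday of May 2031 is May 4.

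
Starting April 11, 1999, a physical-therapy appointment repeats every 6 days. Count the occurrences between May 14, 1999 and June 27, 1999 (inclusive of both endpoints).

Occurrences land 6·i days after April 11, 1999 for i = 0, 1, 2, …
May 14, 1999 is 33 days after the start; 33 ÷ 6 = 5 remainder 3; since the remainder is 3, round up to i = 6. First occurrence in the window: #7 on May 17, 1999 (6×6 = 36 days in).
June 27, 1999 is 77 days after the start; 77 ÷ 6 = 12 remainder 5. Last occurrence in the window: #13 on June 22, 1999.
Occurrences #7 through #13: 7 in total.

7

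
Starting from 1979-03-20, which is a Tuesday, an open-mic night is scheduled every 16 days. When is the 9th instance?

1979-07-26

The 9th occurrence is 8 intervals after the first: 8 × 16 = 128 days after 1979-03-20.
March has 31 days — 11 days to the end of March leaves 117.
April has 30 days (87 left).
May has 31 days (56 left).
June has 30 days (26 left).
26 days into July → 1979-07-26.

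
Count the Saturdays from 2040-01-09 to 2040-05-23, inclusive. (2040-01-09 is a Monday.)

2040-01-09 is a Monday; the first Saturday on or after it is 2040-01-14 (5 days later).
From 2040-01-14 to 2040-05-23: 17 + 29 + 31 + 30 + 23 = 130 days (rest of January, February, March, April, May).
130 ÷ 7 = 18 full weeks with remainder 4, so 18 more Saturdays after the first → 19.

19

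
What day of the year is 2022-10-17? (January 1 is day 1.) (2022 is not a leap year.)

290

Days in months before October: 31 + 28 + 31 + 30 + 31 + 30 + 31 + 31 + 30 = 273.
Plus 17 days into October → day 290.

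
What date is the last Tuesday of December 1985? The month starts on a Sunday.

31 December 1985

December 1985 begins on a Sunday, so the first Tuesday is December 3 (2 days later).
December 1985 has 31 days. Adding weeks: 3, 10, 17, 24, 31 — the last one ≤ 31 is the 31st.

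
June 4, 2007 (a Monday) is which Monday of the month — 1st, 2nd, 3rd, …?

Day 4 falls in week ⌈4/7⌉ of the month.
Days 1–7 hold the 1st Monday, 8–14 the 2nd, 15–21 the 3rd, 22–28 the 4th, 29–31 the 5th.
4 is in the range for the 1st.

1st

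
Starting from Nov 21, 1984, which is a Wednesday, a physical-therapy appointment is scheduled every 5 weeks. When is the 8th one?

Jul 24, 1985

The 8th occurrence is 7 intervals after the first: 7 × 35 = 245 days after Nov 21, 1984.
Nov has 30 days — 9 days to the end of Nov leaves 236.
Dec has 31 days (205 left).
Jan has 31 days (174 left).
Feb has 28 days (146 left).
Mar has 31 days (115 left).
Apr has 30 days (85 left).
May has 31 days (54 left).
Jun has 30 days (24 left).
24 days into Jul → Jul 24, 1985.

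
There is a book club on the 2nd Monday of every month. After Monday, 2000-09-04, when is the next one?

2000-09-11

September 2000 starts on a Friday; its first Monday is the 4th, so the 2nd Monday is the 11th — 2000-09-11.
2000-09-11 is after 2000-09-04, so that is the next one.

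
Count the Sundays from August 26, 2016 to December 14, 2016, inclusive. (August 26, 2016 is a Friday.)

16

August 26, 2016 is a Friday; the first Sunday on or after it is August 28, 2016 (2 days later).
From August 28, 2016 to December 14, 2016: 3 + 30 + 31 + 30 + 14 = 108 days (rest of August, September, October, November, December).
108 ÷ 7 = 15 full weeks with remainder 3, so 15 more Sundays after the first → 16.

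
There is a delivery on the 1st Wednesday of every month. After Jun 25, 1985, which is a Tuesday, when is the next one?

Jun 1985 starts on a Saturday, so its 1st Wednesday is Jun 5, 1985 (4 days in).
That is not after Jun 25, 1985, so look at Jul 1985.
Jul 1985 starts on a Monday, so its 1st Wednesday is Jul 3, 1985 (2 days in).

Jul 3, 1985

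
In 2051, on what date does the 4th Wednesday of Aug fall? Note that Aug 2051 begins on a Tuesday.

Aug 23, 2051

Aug 2051 begins on a Tuesday, so the first Wednesday is Aug 2 (1 day later).
The 4th Wednesday is 3 weeks later: 2 + 21 = 23.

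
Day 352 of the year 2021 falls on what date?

January has 31 days (352 − 31 = 321 remain).
February has 28 days (321 − 28 = 293 remain).
March has 31 days (293 − 31 = 262 remain).
April has 30 days (262 − 30 = 232 remain).
May has 31 days (232 − 31 = 201 remain).
June has 30 days (201 − 30 = 171 remain).
July has 31 days (171 − 31 = 140 remain).
August has 31 days (140 − 31 = 109 remain).
September has 30 days (109 − 30 = 79 remain).
October has 31 days (79 − 31 = 48 remain).
November has 30 days (48 − 30 = 18 remain).
18 into December → December 18.

December 18, 2021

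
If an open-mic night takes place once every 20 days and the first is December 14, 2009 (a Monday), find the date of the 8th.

The 8th occurrence is 7 intervals after the first: 7 × 20 = 140 days after December 14, 2009.
December has 31 days — 17 days to the end of December leaves 123.
January has 31 days (92 left).
February has 28 days (64 left).
March has 31 days (33 left).
April has 30 days (3 left).
3 days into May → May 3, 2010.

May 3, 2010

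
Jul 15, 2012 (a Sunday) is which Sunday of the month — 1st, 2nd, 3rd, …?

Day 15 falls in week ⌈15/7⌉ of the month.
Days 1–7 hold the 1st Sunday, 8–14 the 2nd, 15–21 the 3rd, 22–28 the 4th, 29–31 the 5th.
15 is in the range for the 3rd.

3rd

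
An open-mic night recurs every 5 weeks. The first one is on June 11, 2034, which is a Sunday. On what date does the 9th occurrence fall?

March 18, 2035

The 9th occurrence is 8 intervals after the first: 8 × 35 = 280 days after June 11, 2034.
June has 30 days — 19 days to the end of June leaves 261.
July has 31 days (230 left).
August has 31 days (199 left).
September has 30 days (169 left).
October has 31 days (138 left).
November has 30 days (108 left).
December has 31 days (77 left).
January has 31 days (46 left).
February has 28 days (18 left).
18 days into March → March 18, 2035.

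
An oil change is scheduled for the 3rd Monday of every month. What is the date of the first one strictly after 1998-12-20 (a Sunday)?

December 1998 starts on a Tuesday; its first Monday is the 7th, so the 3rd Monday is the 21st — 1998-12-21.
1998-12-21 is after 1998-12-20, so that is the next one.

1998-12-21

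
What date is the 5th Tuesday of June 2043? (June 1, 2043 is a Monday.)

2043-06-30

June 2043 begins on a Monday, so the first Tuesday is June 2 (1 day later).
The 5th Tuesday is 4 weeks later: 2 + 28 = 30.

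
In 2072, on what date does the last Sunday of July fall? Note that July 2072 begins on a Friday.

2072-07-31

July 2072 begins on a Friday, so the first Sunday is July 3 (2 days later).
July 2072 has 31 days. Adding weeks: 3, 10, 17, 24, 31 — the last one ≤ 31 is the 31st.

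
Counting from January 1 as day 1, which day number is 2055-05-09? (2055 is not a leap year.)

Days in months before May: 31 + 28 + 31 + 30 = 120.
Plus 9 days into May → day 129.

129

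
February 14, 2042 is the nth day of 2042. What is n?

Days in months before February: 31 = 31.
Plus 14 days into February → day 45.

45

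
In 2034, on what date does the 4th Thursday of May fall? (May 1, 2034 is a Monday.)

May 2034 begins on a Monday, so the first Thursday is May 4 (3 days later).
The 4th Thursday is 3 weeks later: 4 + 21 = 25.

2034-05-25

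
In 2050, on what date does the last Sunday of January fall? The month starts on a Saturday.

2050-01-30

January 2050 begins on a Saturday, so the first Sunday is January 2 (1 day later).
January 2050 has 31 days. Adding weeks: 2, 9, 16, 23, 30 — the last one ≤ 31 is the 30th.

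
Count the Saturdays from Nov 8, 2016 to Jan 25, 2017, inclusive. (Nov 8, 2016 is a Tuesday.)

11

Nov 8, 2016 is a Tuesday; the first Saturday on or after it is Nov 12, 2016 (4 days later).
From Nov 12, 2016 to Jan 25, 2017: 18 + 31 + 25 = 74 days (rest of Nov, Dec, Jan).
74 ÷ 7 = 10 full weeks with remainder 4, so 10 more Saturdays after the first → 11.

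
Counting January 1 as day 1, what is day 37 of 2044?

2044-02-06

January has 31 days (37 − 31 = 6 remain).
6 into February → February 6.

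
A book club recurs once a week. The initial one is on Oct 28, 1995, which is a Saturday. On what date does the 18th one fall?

The 18th occurrence is 17 intervals after the first: 17 × 7 = 119 days after Oct 28, 1995.
Oct has 31 days — 3 days to the end of Oct leaves 116.
Nov has 30 days (86 left).
Dec has 31 days (55 left).
Jan has 31 days (24 left).
24 days into Feb → Feb 24, 1996.

Feb 24, 1996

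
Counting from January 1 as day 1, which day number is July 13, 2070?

194

Days in months before July: 31 + 28 + 31 + 30 + 31 + 30 = 181.
Plus 13 days into July → day 194.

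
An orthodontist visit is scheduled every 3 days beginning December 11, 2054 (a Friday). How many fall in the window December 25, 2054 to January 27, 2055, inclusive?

Occurrences land 3·i days after December 11, 2054 for i = 0, 1, 2, …
December 25, 2054 is 14 days after the start; 14 ÷ 3 = 4 remainder 2; since the remainder is 2, round up to i = 5. First occurrence in the window: #6 on December 26, 2054 (5×3 = 15 days in).
January 27, 2055 is 47 days after the start; 47 ÷ 3 = 15 remainder 2. Last occurrence in the window: #16 on January 25, 2055.
Occurrences #6 through #16: 11 in total.

11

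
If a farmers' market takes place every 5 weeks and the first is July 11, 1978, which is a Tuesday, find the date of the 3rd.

The 3rd occurrence is 2 intervals after the first: 2 × 35 = 70 days after July 11, 1978.
July has 31 days — 20 days to the end of July leaves 50.
August has 31 days (19 left).
19 days into September → September 19, 1978.

September 19, 1978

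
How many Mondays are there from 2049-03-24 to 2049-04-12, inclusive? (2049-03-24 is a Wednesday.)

2049-03-24 is a Wednesday; the first Monday on or after it is 2049-03-29 (5 days later).
From 2049-03-29 to 2049-04-12: 2 + 12 = 14 days (rest of March, April).
14 ÷ 7 = 2 full weeks with remainder 0, so 2 more Mondays after the first → 3.

3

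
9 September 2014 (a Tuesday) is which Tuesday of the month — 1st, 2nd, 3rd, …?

2nd

Day 9 falls in week ⌈9/7⌉ of the month.
Days 1–7 hold the 1st Tuesday, 8–14 the 2nd, 15–21 the 3rd, 22–28 the 4th, 29–31 the 5th.
9 is in the range for the 2nd.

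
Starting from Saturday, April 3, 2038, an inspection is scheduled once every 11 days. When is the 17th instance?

The 17th occurrence is 16 intervals after the first: 16 × 11 = 176 days after April 3, 2038.
April has 30 days — 27 days to the end of April leaves 149.
May has 31 days (118 left).
June has 30 days (88 left).
July has 31 days (57 left).
August has 31 days (26 left).
26 days into September → September 26, 2038.

September 26, 2038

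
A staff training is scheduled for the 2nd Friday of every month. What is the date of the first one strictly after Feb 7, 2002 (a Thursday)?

Feb 8, 2002

Feb 2002 starts on a Friday; its first Friday is the 1st, so the 2nd Friday is the 8th — Feb 8, 2002.
Feb 8, 2002 is after Feb 7, 2002, so that is the next one.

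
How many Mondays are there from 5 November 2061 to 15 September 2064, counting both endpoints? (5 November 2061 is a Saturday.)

150

5 November 2061 is a Saturday; the first Monday on or after it is 7 November 2061 (2 days later).
From 7 November 2061 to 15 September 2064: 54 + 365 + 365 + 259 = 1043 days (rest of 2061, 2062, 2063, to 15 September 2064 in 2064).
1043 ÷ 7 = 149 full weeks with remainder 0, so 149 more Mondays after the first → 150.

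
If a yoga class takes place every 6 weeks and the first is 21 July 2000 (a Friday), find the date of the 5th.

5 January 2001

The 5th occurrence is 4 intervals after the first: 4 × 42 = 168 days after 21 July 2000.
July has 31 days — 10 days to the end of July leaves 158.
August has 31 days (127 left).
September has 30 days (97 left).
October has 31 days (66 left).
November has 30 days (36 left).
December has 31 days (5 left).
5 days into January → 5 January 2001.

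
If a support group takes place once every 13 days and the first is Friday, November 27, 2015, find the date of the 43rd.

May 26, 2017

The 43rd occurrence is 42 intervals after the first: 42 × 13 = 546 days after November 27, 2015.
November has 30 days — 3 days to the end of November leaves 543.
From end of November to end of 2015 is 31 days (512 left).
2016 has 366 days (146 left).
January has 31 days (115 left).
February has 28 days (87 left).
March has 31 days (56 left).
April has 30 days (26 left).
26 days into May → May 26, 2017.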